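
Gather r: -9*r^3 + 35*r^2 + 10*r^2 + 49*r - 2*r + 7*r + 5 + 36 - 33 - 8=-9*r^3 + 45*r^2 + 54*r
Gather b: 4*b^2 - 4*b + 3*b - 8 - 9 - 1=4*b^2 - b - 18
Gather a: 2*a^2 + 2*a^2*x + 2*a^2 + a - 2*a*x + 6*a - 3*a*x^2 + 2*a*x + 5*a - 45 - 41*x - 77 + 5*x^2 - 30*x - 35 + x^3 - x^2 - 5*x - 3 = a^2*(2*x + 4) + a*(12 - 3*x^2) + x^3 + 4*x^2 - 76*x - 160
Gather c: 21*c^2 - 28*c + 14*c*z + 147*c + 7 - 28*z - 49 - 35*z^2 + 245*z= 21*c^2 + c*(14*z + 119) - 35*z^2 + 217*z - 42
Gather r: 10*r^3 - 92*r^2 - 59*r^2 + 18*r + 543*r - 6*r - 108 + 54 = 10*r^3 - 151*r^2 + 555*r - 54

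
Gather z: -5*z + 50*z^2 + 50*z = 50*z^2 + 45*z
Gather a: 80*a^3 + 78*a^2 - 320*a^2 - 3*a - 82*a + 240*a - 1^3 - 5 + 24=80*a^3 - 242*a^2 + 155*a + 18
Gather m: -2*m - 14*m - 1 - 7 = -16*m - 8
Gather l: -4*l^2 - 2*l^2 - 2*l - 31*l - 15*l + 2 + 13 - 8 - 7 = -6*l^2 - 48*l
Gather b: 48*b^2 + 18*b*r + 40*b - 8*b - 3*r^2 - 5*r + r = 48*b^2 + b*(18*r + 32) - 3*r^2 - 4*r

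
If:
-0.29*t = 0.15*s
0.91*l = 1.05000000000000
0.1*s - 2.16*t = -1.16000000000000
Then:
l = 1.15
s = -0.95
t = 0.49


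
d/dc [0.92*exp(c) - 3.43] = 0.92*exp(c)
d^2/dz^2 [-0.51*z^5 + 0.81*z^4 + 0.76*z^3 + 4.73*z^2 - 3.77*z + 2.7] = -10.2*z^3 + 9.72*z^2 + 4.56*z + 9.46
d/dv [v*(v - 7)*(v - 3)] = 3*v^2 - 20*v + 21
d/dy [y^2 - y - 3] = 2*y - 1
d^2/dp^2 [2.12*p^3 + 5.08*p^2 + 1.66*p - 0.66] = 12.72*p + 10.16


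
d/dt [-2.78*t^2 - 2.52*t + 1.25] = -5.56*t - 2.52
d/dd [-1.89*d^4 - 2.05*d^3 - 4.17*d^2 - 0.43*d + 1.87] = -7.56*d^3 - 6.15*d^2 - 8.34*d - 0.43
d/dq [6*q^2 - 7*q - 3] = 12*q - 7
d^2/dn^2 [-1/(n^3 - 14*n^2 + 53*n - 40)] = 2*((3*n - 14)*(n^3 - 14*n^2 + 53*n - 40) - (3*n^2 - 28*n + 53)^2)/(n^3 - 14*n^2 + 53*n - 40)^3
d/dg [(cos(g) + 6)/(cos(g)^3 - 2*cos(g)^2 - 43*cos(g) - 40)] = (-45*cos(g)/2 + 8*cos(2*g) + cos(3*g)/2 - 210)*sin(g)/((cos(g) - 8)^2*(cos(g) + 1)^2*(cos(g) + 5)^2)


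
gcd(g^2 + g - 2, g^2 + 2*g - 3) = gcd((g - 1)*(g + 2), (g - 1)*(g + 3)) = g - 1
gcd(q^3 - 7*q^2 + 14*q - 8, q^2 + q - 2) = q - 1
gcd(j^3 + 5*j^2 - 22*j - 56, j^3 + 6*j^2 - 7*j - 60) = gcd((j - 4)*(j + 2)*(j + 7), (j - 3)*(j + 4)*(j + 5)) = 1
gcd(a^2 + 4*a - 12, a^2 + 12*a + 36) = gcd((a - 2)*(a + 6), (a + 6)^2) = a + 6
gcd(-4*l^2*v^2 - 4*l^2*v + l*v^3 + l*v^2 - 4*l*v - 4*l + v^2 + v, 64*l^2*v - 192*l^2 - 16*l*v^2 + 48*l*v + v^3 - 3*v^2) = 1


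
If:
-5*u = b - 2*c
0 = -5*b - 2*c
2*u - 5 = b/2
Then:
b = -50/29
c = 125/29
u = 60/29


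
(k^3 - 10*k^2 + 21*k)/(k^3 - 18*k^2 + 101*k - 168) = k/(k - 8)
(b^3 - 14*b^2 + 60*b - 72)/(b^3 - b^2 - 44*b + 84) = (b - 6)/(b + 7)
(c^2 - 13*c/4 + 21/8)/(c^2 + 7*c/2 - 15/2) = (c - 7/4)/(c + 5)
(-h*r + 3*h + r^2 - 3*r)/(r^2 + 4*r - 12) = (-h*r + 3*h + r^2 - 3*r)/(r^2 + 4*r - 12)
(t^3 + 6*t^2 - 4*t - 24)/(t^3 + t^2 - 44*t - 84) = (t - 2)/(t - 7)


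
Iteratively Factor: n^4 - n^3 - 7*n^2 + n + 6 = (n - 3)*(n^3 + 2*n^2 - n - 2) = (n - 3)*(n - 1)*(n^2 + 3*n + 2) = (n - 3)*(n - 1)*(n + 2)*(n + 1)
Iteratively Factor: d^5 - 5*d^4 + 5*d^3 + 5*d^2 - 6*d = (d - 2)*(d^4 - 3*d^3 - d^2 + 3*d) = d*(d - 2)*(d^3 - 3*d^2 - d + 3) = d*(d - 3)*(d - 2)*(d^2 - 1) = d*(d - 3)*(d - 2)*(d - 1)*(d + 1)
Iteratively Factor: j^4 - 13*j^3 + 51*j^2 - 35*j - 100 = (j - 5)*(j^3 - 8*j^2 + 11*j + 20) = (j - 5)*(j - 4)*(j^2 - 4*j - 5) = (j - 5)*(j - 4)*(j + 1)*(j - 5)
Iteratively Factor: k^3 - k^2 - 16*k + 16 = (k + 4)*(k^2 - 5*k + 4) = (k - 1)*(k + 4)*(k - 4)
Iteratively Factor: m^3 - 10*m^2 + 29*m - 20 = (m - 5)*(m^2 - 5*m + 4) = (m - 5)*(m - 1)*(m - 4)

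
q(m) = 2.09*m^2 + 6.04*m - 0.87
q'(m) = 4.18*m + 6.04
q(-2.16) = -4.17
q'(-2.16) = -2.99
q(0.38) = 1.73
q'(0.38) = 7.63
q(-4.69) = 16.77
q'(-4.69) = -13.56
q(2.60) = 28.96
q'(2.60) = 16.91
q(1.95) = 18.86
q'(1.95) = 14.19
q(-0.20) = -1.99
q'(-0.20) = 5.20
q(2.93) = 34.77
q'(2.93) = 18.29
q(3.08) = 37.56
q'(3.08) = 18.91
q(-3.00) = -0.18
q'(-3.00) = -6.50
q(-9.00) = 114.06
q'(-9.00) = -31.58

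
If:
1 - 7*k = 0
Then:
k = 1/7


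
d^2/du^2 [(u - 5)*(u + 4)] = 2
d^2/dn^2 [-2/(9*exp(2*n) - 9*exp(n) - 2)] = 18*(18*(2*exp(n) - 1)^2*exp(n) + (4*exp(n) - 1)*(-9*exp(2*n) + 9*exp(n) + 2))*exp(n)/(-9*exp(2*n) + 9*exp(n) + 2)^3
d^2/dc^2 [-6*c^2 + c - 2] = -12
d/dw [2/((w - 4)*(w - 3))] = 2*(7 - 2*w)/(w^4 - 14*w^3 + 73*w^2 - 168*w + 144)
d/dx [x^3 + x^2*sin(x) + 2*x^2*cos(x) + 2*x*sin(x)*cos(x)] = -2*x^2*sin(x) + x^2*cos(x) + 3*x^2 + 2*x*sin(x) + 4*x*cos(x) + 2*x*cos(2*x) + sin(2*x)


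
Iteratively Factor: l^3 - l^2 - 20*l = (l - 5)*(l^2 + 4*l) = l*(l - 5)*(l + 4)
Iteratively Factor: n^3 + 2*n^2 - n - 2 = (n + 2)*(n^2 - 1) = (n - 1)*(n + 2)*(n + 1)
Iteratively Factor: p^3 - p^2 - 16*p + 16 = (p - 4)*(p^2 + 3*p - 4) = (p - 4)*(p - 1)*(p + 4)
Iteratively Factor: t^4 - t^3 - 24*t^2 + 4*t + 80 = (t - 2)*(t^3 + t^2 - 22*t - 40) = (t - 2)*(t + 4)*(t^2 - 3*t - 10) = (t - 5)*(t - 2)*(t + 4)*(t + 2)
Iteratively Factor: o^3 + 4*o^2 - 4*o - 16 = (o + 4)*(o^2 - 4) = (o + 2)*(o + 4)*(o - 2)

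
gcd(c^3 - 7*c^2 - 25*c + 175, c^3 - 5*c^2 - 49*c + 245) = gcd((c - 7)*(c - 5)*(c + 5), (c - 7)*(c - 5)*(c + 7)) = c^2 - 12*c + 35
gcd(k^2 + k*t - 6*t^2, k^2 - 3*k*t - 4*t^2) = 1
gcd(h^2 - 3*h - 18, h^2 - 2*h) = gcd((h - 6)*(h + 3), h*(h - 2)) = 1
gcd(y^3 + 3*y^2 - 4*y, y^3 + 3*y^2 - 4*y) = y^3 + 3*y^2 - 4*y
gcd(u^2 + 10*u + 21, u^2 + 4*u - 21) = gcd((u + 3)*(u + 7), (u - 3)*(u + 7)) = u + 7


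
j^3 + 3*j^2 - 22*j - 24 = (j - 4)*(j + 1)*(j + 6)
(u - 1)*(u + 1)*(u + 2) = u^3 + 2*u^2 - u - 2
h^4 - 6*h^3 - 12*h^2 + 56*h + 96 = (h - 6)*(h - 4)*(h + 2)^2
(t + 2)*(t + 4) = t^2 + 6*t + 8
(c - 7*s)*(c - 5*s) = c^2 - 12*c*s + 35*s^2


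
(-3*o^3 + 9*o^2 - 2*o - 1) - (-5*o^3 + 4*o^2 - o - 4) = 2*o^3 + 5*o^2 - o + 3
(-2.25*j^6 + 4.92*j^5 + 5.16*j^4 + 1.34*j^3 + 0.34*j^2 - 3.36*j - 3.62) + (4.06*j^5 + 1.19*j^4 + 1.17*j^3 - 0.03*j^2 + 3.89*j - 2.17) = -2.25*j^6 + 8.98*j^5 + 6.35*j^4 + 2.51*j^3 + 0.31*j^2 + 0.53*j - 5.79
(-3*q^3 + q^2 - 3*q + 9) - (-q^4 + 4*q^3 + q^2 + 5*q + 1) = q^4 - 7*q^3 - 8*q + 8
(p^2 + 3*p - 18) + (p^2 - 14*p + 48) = 2*p^2 - 11*p + 30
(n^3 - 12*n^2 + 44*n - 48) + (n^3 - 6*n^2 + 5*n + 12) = 2*n^3 - 18*n^2 + 49*n - 36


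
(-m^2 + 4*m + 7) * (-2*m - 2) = 2*m^3 - 6*m^2 - 22*m - 14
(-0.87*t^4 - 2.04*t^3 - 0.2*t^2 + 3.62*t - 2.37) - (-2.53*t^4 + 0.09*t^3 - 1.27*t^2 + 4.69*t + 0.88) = 1.66*t^4 - 2.13*t^3 + 1.07*t^2 - 1.07*t - 3.25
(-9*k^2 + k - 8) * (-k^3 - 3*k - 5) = 9*k^5 - k^4 + 35*k^3 + 42*k^2 + 19*k + 40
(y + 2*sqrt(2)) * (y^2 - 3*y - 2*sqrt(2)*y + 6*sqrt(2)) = y^3 - 3*y^2 - 8*y + 24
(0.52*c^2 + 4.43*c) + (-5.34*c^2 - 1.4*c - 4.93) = -4.82*c^2 + 3.03*c - 4.93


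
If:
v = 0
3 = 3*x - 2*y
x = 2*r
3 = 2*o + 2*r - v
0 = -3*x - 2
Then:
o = 11/6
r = -1/3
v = 0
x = -2/3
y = -5/2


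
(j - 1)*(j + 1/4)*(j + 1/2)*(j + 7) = j^4 + 27*j^3/4 - 19*j^2/8 - 9*j/2 - 7/8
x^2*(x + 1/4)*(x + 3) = x^4 + 13*x^3/4 + 3*x^2/4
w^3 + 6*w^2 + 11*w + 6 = (w + 1)*(w + 2)*(w + 3)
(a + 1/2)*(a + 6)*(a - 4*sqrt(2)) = a^3 - 4*sqrt(2)*a^2 + 13*a^2/2 - 26*sqrt(2)*a + 3*a - 12*sqrt(2)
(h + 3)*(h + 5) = h^2 + 8*h + 15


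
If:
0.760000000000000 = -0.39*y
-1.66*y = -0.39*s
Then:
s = -8.29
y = -1.95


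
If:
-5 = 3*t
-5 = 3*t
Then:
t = -5/3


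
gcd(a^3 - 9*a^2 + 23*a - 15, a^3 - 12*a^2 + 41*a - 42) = a - 3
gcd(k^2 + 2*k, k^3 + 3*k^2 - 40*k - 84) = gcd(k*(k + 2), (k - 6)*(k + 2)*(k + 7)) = k + 2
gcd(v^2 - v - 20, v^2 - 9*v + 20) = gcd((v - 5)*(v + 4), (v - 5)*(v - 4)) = v - 5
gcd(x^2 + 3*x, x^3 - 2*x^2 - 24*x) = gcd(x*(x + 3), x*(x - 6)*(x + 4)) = x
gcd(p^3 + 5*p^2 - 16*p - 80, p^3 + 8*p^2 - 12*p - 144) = p - 4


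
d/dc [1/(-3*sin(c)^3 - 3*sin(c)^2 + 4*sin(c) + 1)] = (9*sin(c)^2 + 6*sin(c) - 4)*cos(c)/(3*sin(c)^3 + 3*sin(c)^2 - 4*sin(c) - 1)^2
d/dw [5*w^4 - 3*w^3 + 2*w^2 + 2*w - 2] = 20*w^3 - 9*w^2 + 4*w + 2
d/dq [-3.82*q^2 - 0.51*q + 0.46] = -7.64*q - 0.51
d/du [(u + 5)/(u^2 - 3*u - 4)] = (-u^2 - 10*u + 11)/(u^4 - 6*u^3 + u^2 + 24*u + 16)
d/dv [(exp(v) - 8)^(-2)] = -2*exp(v)/(exp(v) - 8)^3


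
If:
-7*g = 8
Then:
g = -8/7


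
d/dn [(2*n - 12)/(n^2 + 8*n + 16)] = 2*(16 - n)/(n^3 + 12*n^2 + 48*n + 64)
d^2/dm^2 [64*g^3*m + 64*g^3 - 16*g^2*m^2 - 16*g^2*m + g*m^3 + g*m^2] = 2*g*(-16*g + 3*m + 1)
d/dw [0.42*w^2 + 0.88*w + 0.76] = 0.84*w + 0.88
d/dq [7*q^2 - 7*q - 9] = 14*q - 7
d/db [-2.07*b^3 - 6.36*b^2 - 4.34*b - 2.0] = -6.21*b^2 - 12.72*b - 4.34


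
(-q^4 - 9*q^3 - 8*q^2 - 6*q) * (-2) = 2*q^4 + 18*q^3 + 16*q^2 + 12*q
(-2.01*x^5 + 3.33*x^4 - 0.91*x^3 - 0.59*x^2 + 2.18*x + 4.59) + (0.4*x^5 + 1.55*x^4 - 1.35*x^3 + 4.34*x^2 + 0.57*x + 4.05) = -1.61*x^5 + 4.88*x^4 - 2.26*x^3 + 3.75*x^2 + 2.75*x + 8.64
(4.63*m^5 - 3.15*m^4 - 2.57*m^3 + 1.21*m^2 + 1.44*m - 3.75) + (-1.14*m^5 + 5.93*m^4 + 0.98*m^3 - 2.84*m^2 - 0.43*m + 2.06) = 3.49*m^5 + 2.78*m^4 - 1.59*m^3 - 1.63*m^2 + 1.01*m - 1.69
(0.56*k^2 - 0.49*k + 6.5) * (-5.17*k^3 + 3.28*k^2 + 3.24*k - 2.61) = -2.8952*k^5 + 4.3701*k^4 - 33.3978*k^3 + 18.2708*k^2 + 22.3389*k - 16.965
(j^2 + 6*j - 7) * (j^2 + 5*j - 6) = j^4 + 11*j^3 + 17*j^2 - 71*j + 42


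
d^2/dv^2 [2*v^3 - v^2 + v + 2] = 12*v - 2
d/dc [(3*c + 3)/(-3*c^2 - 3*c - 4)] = 3*(3*c^2 + 6*c - 1)/(9*c^4 + 18*c^3 + 33*c^2 + 24*c + 16)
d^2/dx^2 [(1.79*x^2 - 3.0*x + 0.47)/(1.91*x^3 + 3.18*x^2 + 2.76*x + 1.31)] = (13.060198*x^6 - 65.6658*x^5 - 145.3701*x^4 - 77.493394*x^3 + 88.717788*x^2 + 92.679054*x + 31.08193)/(6.967871*x^9 + 34.802874*x^8 + 88.15032*x^7 + 147.076593*x^6 + 175.119588*x^5 + 153.848412*x^4 + 99.843477*x^3 + 46.308762*x^2 + 14.209308*x + 2.248091)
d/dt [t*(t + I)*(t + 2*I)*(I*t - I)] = 4*I*t^3 + t^2*(-9 - 3*I) + t*(6 - 4*I) + 2*I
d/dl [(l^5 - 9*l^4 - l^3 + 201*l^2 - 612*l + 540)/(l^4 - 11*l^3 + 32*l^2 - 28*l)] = (l^6 - 18*l^5 + 120*l^4 - 538*l^3 + 2139*l^2 - 4860*l + 3780)/(l^2*(l^4 - 18*l^3 + 109*l^2 - 252*l + 196))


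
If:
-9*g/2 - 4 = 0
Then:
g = -8/9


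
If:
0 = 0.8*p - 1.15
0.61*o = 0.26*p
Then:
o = 0.61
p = 1.44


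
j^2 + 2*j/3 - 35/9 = (j - 5/3)*(j + 7/3)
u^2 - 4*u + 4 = (u - 2)^2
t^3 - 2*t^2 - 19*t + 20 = (t - 5)*(t - 1)*(t + 4)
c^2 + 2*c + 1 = (c + 1)^2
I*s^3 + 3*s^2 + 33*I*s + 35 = (s - 7*I)*(s + 5*I)*(I*s + 1)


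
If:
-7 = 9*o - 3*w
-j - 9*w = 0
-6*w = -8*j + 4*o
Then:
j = -6/17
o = -13/17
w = 2/51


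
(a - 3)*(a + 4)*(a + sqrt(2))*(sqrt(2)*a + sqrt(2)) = sqrt(2)*a^4 + 2*a^3 + 2*sqrt(2)*a^3 - 11*sqrt(2)*a^2 + 4*a^2 - 22*a - 12*sqrt(2)*a - 24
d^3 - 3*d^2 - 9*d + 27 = (d - 3)^2*(d + 3)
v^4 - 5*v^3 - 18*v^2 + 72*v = v*(v - 6)*(v - 3)*(v + 4)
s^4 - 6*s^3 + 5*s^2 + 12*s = s*(s - 4)*(s - 3)*(s + 1)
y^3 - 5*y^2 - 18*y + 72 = (y - 6)*(y - 3)*(y + 4)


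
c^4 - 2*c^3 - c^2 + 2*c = c*(c - 2)*(c - 1)*(c + 1)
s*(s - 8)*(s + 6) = s^3 - 2*s^2 - 48*s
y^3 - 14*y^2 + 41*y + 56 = (y - 8)*(y - 7)*(y + 1)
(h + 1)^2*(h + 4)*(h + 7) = h^4 + 13*h^3 + 51*h^2 + 67*h + 28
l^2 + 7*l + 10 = (l + 2)*(l + 5)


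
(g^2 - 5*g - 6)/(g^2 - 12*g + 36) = (g + 1)/(g - 6)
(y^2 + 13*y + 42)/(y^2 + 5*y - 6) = (y + 7)/(y - 1)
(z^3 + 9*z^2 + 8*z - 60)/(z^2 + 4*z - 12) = z + 5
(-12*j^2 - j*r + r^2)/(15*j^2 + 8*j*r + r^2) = (-4*j + r)/(5*j + r)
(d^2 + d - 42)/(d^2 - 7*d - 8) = (-d^2 - d + 42)/(-d^2 + 7*d + 8)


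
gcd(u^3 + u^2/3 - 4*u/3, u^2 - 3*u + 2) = u - 1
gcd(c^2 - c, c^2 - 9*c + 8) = c - 1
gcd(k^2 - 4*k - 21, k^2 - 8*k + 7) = k - 7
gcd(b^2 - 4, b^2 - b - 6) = b + 2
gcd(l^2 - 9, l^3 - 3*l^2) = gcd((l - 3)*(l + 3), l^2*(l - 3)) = l - 3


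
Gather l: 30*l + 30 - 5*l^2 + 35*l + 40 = -5*l^2 + 65*l + 70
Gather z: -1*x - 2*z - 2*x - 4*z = -3*x - 6*z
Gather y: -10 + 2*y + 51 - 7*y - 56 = -5*y - 15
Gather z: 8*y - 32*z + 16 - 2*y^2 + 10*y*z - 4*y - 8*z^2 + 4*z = -2*y^2 + 4*y - 8*z^2 + z*(10*y - 28) + 16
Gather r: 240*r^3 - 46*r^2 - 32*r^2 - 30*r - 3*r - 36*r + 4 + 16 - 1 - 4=240*r^3 - 78*r^2 - 69*r + 15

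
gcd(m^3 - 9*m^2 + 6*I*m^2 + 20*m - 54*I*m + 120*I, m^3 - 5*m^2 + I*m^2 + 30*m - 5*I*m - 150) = m^2 + m*(-5 + 6*I) - 30*I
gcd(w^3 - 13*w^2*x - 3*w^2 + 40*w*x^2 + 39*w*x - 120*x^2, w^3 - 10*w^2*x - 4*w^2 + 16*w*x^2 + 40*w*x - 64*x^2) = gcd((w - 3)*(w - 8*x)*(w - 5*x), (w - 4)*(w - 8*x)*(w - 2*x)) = -w + 8*x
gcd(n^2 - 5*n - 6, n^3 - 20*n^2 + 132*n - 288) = n - 6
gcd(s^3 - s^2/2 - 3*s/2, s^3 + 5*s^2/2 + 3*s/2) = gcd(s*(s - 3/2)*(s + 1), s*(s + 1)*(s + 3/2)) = s^2 + s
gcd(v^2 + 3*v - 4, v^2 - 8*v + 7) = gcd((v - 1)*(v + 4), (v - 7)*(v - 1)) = v - 1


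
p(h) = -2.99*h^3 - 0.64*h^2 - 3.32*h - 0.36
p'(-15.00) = -2002.37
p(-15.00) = 9996.69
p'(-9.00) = -718.37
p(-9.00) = 2157.39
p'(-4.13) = -151.03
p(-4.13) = 213.07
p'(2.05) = -43.64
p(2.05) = -35.61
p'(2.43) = -59.40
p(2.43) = -55.11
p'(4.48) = -189.09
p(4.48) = -296.93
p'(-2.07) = -39.11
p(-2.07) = 30.29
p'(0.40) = -5.27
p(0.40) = -1.98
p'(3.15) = -96.36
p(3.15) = -110.62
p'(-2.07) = -39.11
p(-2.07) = 30.29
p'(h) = -8.97*h^2 - 1.28*h - 3.32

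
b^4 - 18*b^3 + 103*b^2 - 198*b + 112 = (b - 8)*(b - 7)*(b - 2)*(b - 1)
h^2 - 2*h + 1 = (h - 1)^2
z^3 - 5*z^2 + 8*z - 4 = (z - 2)^2*(z - 1)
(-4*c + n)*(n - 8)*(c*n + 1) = -4*c^2*n^2 + 32*c^2*n + c*n^3 - 8*c*n^2 - 4*c*n + 32*c + n^2 - 8*n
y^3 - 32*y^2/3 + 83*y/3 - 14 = (y - 7)*(y - 3)*(y - 2/3)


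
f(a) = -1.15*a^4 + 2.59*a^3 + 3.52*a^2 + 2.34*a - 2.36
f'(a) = -4.6*a^3 + 7.77*a^2 + 7.04*a + 2.34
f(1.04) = 5.45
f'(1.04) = 12.89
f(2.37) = 21.15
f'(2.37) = 1.43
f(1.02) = 5.19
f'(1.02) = 12.72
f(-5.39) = -1288.91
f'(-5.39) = 910.45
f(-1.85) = -24.51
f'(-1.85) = 45.03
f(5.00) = -297.66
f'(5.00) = -343.21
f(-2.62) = -85.10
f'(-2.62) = 119.96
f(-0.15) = -2.64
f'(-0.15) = 1.47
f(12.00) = -18838.28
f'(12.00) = -6743.10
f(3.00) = 13.12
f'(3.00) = -30.81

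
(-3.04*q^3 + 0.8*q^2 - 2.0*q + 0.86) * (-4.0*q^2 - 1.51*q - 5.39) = 12.16*q^5 + 1.3904*q^4 + 23.1776*q^3 - 4.732*q^2 + 9.4814*q - 4.6354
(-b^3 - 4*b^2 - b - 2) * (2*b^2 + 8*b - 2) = -2*b^5 - 16*b^4 - 32*b^3 - 4*b^2 - 14*b + 4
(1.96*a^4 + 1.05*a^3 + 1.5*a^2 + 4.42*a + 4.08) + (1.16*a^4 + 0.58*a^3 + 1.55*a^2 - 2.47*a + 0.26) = 3.12*a^4 + 1.63*a^3 + 3.05*a^2 + 1.95*a + 4.34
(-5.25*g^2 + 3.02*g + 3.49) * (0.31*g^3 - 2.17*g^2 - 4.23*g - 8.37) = -1.6275*g^5 + 12.3287*g^4 + 16.736*g^3 + 23.5946*g^2 - 40.0401*g - 29.2113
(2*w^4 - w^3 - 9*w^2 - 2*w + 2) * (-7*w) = -14*w^5 + 7*w^4 + 63*w^3 + 14*w^2 - 14*w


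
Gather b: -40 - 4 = -44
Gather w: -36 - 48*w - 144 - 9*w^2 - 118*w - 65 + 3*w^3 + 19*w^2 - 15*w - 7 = 3*w^3 + 10*w^2 - 181*w - 252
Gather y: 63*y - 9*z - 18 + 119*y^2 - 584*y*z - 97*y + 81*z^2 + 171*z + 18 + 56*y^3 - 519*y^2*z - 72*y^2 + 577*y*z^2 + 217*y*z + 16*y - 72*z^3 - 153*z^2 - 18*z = 56*y^3 + y^2*(47 - 519*z) + y*(577*z^2 - 367*z - 18) - 72*z^3 - 72*z^2 + 144*z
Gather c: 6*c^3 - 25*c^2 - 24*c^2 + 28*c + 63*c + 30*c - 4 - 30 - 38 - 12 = 6*c^3 - 49*c^2 + 121*c - 84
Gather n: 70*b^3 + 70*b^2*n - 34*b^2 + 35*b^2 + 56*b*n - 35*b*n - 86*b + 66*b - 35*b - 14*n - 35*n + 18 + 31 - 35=70*b^3 + b^2 - 55*b + n*(70*b^2 + 21*b - 49) + 14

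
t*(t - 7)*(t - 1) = t^3 - 8*t^2 + 7*t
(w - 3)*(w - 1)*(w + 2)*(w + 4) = w^4 + 2*w^3 - 13*w^2 - 14*w + 24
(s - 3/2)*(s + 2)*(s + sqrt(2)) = s^3 + s^2/2 + sqrt(2)*s^2 - 3*s + sqrt(2)*s/2 - 3*sqrt(2)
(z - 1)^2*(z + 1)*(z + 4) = z^4 + 3*z^3 - 5*z^2 - 3*z + 4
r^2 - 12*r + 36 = (r - 6)^2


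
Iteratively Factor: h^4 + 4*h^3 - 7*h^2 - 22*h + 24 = (h + 4)*(h^3 - 7*h + 6) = (h - 2)*(h + 4)*(h^2 + 2*h - 3) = (h - 2)*(h + 3)*(h + 4)*(h - 1)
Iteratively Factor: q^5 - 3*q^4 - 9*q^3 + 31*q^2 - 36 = (q - 2)*(q^4 - q^3 - 11*q^2 + 9*q + 18) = (q - 3)*(q - 2)*(q^3 + 2*q^2 - 5*q - 6) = (q - 3)*(q - 2)*(q + 1)*(q^2 + q - 6) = (q - 3)*(q - 2)^2*(q + 1)*(q + 3)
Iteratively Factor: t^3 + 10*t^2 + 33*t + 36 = (t + 4)*(t^2 + 6*t + 9) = (t + 3)*(t + 4)*(t + 3)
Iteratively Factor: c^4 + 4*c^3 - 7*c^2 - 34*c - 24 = (c - 3)*(c^3 + 7*c^2 + 14*c + 8) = (c - 3)*(c + 4)*(c^2 + 3*c + 2) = (c - 3)*(c + 2)*(c + 4)*(c + 1)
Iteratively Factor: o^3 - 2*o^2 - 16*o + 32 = (o - 2)*(o^2 - 16) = (o - 4)*(o - 2)*(o + 4)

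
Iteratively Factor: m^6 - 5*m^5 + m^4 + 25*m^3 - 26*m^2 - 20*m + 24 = (m - 1)*(m^5 - 4*m^4 - 3*m^3 + 22*m^2 - 4*m - 24) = (m - 3)*(m - 1)*(m^4 - m^3 - 6*m^2 + 4*m + 8) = (m - 3)*(m - 2)*(m - 1)*(m^3 + m^2 - 4*m - 4) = (m - 3)*(m - 2)*(m - 1)*(m + 2)*(m^2 - m - 2) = (m - 3)*(m - 2)*(m - 1)*(m + 1)*(m + 2)*(m - 2)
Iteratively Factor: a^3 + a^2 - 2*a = (a)*(a^2 + a - 2) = a*(a - 1)*(a + 2)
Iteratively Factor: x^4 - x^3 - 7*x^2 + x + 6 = (x - 1)*(x^3 - 7*x - 6) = (x - 1)*(x + 2)*(x^2 - 2*x - 3) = (x - 3)*(x - 1)*(x + 2)*(x + 1)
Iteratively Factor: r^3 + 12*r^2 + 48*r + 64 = (r + 4)*(r^2 + 8*r + 16) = (r + 4)^2*(r + 4)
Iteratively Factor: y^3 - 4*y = (y)*(y^2 - 4) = y*(y - 2)*(y + 2)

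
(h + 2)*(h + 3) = h^2 + 5*h + 6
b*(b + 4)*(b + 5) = b^3 + 9*b^2 + 20*b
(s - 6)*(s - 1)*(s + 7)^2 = s^4 + 7*s^3 - 43*s^2 - 259*s + 294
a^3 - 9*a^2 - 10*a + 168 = (a - 7)*(a - 6)*(a + 4)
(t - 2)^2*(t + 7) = t^3 + 3*t^2 - 24*t + 28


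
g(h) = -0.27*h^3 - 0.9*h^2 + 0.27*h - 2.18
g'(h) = -0.81*h^2 - 1.8*h + 0.27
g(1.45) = -4.50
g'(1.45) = -4.04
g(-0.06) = -2.20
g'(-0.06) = 0.38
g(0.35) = -2.21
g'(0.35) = -0.46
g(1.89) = -6.71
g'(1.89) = -6.03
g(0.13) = -2.16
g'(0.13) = 0.02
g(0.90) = -2.86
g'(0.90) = -2.01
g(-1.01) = -3.09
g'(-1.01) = 1.26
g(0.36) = -2.21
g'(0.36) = -0.48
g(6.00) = -91.28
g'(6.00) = -39.69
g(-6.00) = 22.12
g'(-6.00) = -18.09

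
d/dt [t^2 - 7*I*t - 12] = 2*t - 7*I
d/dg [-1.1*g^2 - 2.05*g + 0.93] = -2.2*g - 2.05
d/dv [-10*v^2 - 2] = -20*v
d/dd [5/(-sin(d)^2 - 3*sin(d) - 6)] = 5*(2*sin(d) + 3)*cos(d)/(sin(d)^2 + 3*sin(d) + 6)^2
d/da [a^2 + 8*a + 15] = 2*a + 8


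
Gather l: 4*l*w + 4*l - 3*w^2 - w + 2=l*(4*w + 4) - 3*w^2 - w + 2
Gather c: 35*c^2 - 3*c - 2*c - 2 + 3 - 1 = 35*c^2 - 5*c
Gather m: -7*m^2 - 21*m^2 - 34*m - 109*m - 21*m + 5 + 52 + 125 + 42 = -28*m^2 - 164*m + 224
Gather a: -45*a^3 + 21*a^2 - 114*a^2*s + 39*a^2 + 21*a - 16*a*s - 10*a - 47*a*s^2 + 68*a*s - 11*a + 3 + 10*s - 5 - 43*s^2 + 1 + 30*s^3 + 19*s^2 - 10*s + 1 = -45*a^3 + a^2*(60 - 114*s) + a*(-47*s^2 + 52*s) + 30*s^3 - 24*s^2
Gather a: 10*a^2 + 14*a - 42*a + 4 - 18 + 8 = 10*a^2 - 28*a - 6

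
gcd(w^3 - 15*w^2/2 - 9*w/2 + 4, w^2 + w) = w + 1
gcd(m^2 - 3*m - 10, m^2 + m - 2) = m + 2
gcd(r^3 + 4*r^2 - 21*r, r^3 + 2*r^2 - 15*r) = r^2 - 3*r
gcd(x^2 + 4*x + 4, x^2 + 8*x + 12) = x + 2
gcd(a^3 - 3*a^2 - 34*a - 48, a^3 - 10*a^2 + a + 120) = a^2 - 5*a - 24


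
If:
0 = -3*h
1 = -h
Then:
No Solution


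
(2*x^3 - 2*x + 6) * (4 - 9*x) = -18*x^4 + 8*x^3 + 18*x^2 - 62*x + 24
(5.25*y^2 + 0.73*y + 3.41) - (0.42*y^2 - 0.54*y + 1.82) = 4.83*y^2 + 1.27*y + 1.59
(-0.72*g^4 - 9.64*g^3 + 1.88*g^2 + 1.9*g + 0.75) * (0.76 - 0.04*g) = 0.0288*g^5 - 0.1616*g^4 - 7.4016*g^3 + 1.3528*g^2 + 1.414*g + 0.57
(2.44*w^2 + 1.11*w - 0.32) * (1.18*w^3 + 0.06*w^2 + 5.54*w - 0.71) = 2.8792*w^5 + 1.4562*w^4 + 13.2066*w^3 + 4.3978*w^2 - 2.5609*w + 0.2272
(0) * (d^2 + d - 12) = 0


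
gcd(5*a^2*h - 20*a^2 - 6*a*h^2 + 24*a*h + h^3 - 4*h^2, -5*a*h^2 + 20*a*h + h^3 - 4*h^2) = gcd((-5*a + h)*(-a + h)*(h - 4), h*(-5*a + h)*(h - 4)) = 5*a*h - 20*a - h^2 + 4*h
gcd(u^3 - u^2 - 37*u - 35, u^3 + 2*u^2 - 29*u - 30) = u + 1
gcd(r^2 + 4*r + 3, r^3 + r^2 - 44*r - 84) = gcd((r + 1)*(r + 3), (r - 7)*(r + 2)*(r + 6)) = 1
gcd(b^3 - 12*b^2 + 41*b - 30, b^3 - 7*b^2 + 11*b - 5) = b^2 - 6*b + 5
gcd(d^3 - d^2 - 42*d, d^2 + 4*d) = d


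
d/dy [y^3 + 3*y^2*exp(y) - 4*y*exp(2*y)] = 3*y^2*exp(y) + 3*y^2 - 8*y*exp(2*y) + 6*y*exp(y) - 4*exp(2*y)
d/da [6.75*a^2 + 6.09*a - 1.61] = 13.5*a + 6.09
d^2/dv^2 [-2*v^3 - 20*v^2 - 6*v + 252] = -12*v - 40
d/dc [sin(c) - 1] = cos(c)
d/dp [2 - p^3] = -3*p^2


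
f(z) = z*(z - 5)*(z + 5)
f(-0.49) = 12.13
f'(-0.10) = -24.97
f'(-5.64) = 70.43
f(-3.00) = 48.00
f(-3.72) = 41.52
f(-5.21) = -11.17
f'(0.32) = -24.69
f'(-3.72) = 16.52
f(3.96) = -36.90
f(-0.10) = 2.50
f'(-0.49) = -24.28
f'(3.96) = 22.04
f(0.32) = -7.97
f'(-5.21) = 56.43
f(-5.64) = -38.41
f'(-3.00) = 2.00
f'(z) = z*(z - 5) + z*(z + 5) + (z - 5)*(z + 5) = 3*z^2 - 25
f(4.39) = -25.15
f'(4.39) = 32.82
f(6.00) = 66.00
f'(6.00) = 83.00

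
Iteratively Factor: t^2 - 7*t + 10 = (t - 5)*(t - 2)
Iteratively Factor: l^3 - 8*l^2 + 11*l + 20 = (l - 4)*(l^2 - 4*l - 5) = (l - 4)*(l + 1)*(l - 5)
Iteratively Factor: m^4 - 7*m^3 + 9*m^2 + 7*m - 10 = (m - 5)*(m^3 - 2*m^2 - m + 2) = (m - 5)*(m - 1)*(m^2 - m - 2) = (m - 5)*(m - 1)*(m + 1)*(m - 2)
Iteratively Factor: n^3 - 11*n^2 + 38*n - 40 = (n - 5)*(n^2 - 6*n + 8) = (n - 5)*(n - 4)*(n - 2)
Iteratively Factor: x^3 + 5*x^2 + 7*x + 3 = (x + 1)*(x^2 + 4*x + 3) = (x + 1)*(x + 3)*(x + 1)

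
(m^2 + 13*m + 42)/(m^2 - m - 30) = (m^2 + 13*m + 42)/(m^2 - m - 30)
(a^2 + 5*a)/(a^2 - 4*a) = (a + 5)/(a - 4)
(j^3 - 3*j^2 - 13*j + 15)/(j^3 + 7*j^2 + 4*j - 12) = (j^2 - 2*j - 15)/(j^2 + 8*j + 12)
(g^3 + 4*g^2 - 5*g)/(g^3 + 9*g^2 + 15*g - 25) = g/(g + 5)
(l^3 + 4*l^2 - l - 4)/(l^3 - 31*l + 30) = (l^2 + 5*l + 4)/(l^2 + l - 30)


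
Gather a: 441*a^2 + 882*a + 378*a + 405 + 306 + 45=441*a^2 + 1260*a + 756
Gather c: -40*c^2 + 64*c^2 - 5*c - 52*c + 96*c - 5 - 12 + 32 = 24*c^2 + 39*c + 15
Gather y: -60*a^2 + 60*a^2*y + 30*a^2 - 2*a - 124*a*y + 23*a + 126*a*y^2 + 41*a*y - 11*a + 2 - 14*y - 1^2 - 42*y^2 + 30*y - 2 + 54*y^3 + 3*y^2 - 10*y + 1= -30*a^2 + 10*a + 54*y^3 + y^2*(126*a - 39) + y*(60*a^2 - 83*a + 6)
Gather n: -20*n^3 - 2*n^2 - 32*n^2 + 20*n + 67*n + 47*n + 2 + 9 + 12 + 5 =-20*n^3 - 34*n^2 + 134*n + 28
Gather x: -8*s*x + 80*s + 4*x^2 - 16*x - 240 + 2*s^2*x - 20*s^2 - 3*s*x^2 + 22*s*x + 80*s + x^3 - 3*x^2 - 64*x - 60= -20*s^2 + 160*s + x^3 + x^2*(1 - 3*s) + x*(2*s^2 + 14*s - 80) - 300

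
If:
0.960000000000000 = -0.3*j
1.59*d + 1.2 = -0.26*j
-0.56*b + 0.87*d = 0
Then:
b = -0.36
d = -0.23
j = -3.20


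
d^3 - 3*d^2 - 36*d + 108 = (d - 6)*(d - 3)*(d + 6)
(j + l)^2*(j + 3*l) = j^3 + 5*j^2*l + 7*j*l^2 + 3*l^3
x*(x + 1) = x^2 + x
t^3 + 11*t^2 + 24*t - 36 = (t - 1)*(t + 6)^2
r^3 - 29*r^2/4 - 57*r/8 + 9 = (r - 8)*(r - 3/4)*(r + 3/2)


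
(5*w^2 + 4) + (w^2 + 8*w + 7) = 6*w^2 + 8*w + 11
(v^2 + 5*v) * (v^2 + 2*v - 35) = v^4 + 7*v^3 - 25*v^2 - 175*v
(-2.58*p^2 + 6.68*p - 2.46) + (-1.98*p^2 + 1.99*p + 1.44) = -4.56*p^2 + 8.67*p - 1.02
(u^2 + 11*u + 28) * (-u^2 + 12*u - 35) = -u^4 + u^3 + 69*u^2 - 49*u - 980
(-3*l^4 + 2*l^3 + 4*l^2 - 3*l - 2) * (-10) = 30*l^4 - 20*l^3 - 40*l^2 + 30*l + 20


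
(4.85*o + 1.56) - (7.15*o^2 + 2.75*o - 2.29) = -7.15*o^2 + 2.1*o + 3.85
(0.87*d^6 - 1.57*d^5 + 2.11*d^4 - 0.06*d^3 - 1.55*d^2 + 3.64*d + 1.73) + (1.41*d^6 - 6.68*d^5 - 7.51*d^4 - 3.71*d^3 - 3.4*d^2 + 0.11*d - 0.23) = 2.28*d^6 - 8.25*d^5 - 5.4*d^4 - 3.77*d^3 - 4.95*d^2 + 3.75*d + 1.5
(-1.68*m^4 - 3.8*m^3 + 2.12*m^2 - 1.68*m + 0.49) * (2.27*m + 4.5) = -3.8136*m^5 - 16.186*m^4 - 12.2876*m^3 + 5.7264*m^2 - 6.4477*m + 2.205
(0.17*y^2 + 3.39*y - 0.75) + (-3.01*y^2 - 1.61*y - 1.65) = -2.84*y^2 + 1.78*y - 2.4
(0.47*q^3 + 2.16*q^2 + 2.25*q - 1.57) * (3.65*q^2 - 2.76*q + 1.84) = 1.7155*q^5 + 6.5868*q^4 + 3.1157*q^3 - 7.9661*q^2 + 8.4732*q - 2.8888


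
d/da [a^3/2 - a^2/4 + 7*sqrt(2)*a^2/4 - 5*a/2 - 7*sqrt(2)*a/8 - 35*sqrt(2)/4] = 3*a^2/2 - a/2 + 7*sqrt(2)*a/2 - 5/2 - 7*sqrt(2)/8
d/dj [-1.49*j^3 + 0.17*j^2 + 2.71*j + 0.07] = -4.47*j^2 + 0.34*j + 2.71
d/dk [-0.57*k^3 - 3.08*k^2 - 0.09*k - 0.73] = -1.71*k^2 - 6.16*k - 0.09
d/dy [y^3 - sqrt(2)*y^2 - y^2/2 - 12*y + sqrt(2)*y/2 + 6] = 3*y^2 - 2*sqrt(2)*y - y - 12 + sqrt(2)/2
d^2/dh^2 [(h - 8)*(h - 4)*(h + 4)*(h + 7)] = 12*h^2 - 6*h - 144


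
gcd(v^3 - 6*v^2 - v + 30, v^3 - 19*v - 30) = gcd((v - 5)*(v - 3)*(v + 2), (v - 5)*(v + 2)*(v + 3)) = v^2 - 3*v - 10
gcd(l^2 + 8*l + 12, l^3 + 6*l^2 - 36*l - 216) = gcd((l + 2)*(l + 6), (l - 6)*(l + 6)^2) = l + 6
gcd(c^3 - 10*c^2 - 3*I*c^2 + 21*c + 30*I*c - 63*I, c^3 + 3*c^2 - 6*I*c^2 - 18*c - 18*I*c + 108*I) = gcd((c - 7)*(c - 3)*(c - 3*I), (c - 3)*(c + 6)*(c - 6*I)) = c - 3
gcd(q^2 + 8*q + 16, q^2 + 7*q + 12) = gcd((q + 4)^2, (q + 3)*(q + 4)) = q + 4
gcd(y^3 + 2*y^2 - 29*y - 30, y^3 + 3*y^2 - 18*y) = y + 6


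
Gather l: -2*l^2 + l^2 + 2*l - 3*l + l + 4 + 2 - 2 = 4 - l^2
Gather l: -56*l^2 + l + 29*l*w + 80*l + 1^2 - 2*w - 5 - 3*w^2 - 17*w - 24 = -56*l^2 + l*(29*w + 81) - 3*w^2 - 19*w - 28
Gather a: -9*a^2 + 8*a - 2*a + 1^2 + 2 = -9*a^2 + 6*a + 3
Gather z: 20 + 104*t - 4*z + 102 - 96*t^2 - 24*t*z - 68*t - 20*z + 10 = -96*t^2 + 36*t + z*(-24*t - 24) + 132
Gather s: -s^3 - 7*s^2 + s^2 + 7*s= -s^3 - 6*s^2 + 7*s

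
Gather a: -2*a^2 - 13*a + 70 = -2*a^2 - 13*a + 70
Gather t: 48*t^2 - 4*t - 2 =48*t^2 - 4*t - 2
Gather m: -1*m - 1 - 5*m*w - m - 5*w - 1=m*(-5*w - 2) - 5*w - 2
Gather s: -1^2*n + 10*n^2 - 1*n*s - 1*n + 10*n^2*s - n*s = 10*n^2 - 2*n + s*(10*n^2 - 2*n)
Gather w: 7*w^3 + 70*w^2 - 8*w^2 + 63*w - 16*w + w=7*w^3 + 62*w^2 + 48*w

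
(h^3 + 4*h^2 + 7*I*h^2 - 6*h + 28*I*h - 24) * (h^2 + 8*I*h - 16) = h^5 + 4*h^4 + 15*I*h^4 - 78*h^3 + 60*I*h^3 - 312*h^2 - 160*I*h^2 + 96*h - 640*I*h + 384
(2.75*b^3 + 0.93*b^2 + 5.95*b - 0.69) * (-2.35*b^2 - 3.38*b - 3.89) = -6.4625*b^5 - 11.4805*b^4 - 27.8234*b^3 - 22.1072*b^2 - 20.8133*b + 2.6841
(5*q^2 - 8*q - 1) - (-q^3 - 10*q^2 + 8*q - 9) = q^3 + 15*q^2 - 16*q + 8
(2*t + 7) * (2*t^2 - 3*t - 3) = 4*t^3 + 8*t^2 - 27*t - 21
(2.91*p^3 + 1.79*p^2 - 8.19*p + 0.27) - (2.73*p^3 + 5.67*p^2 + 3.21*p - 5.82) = 0.18*p^3 - 3.88*p^2 - 11.4*p + 6.09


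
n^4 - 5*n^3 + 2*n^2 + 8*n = n*(n - 4)*(n - 2)*(n + 1)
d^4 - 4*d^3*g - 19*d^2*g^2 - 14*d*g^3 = d*(d - 7*g)*(d + g)*(d + 2*g)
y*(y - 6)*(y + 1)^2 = y^4 - 4*y^3 - 11*y^2 - 6*y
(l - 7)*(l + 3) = l^2 - 4*l - 21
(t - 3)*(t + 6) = t^2 + 3*t - 18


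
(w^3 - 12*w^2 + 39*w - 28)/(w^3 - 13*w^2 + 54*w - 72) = (w^2 - 8*w + 7)/(w^2 - 9*w + 18)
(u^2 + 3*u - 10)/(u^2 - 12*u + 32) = (u^2 + 3*u - 10)/(u^2 - 12*u + 32)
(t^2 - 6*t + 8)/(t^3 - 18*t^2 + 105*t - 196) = (t - 2)/(t^2 - 14*t + 49)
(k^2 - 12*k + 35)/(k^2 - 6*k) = (k^2 - 12*k + 35)/(k*(k - 6))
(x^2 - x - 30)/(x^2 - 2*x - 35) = (x - 6)/(x - 7)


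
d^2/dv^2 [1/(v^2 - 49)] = 2*(3*v^2 + 49)/(v^2 - 49)^3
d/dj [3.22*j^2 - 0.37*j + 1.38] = 6.44*j - 0.37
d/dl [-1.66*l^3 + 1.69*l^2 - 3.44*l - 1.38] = -4.98*l^2 + 3.38*l - 3.44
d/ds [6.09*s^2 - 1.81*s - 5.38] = 12.18*s - 1.81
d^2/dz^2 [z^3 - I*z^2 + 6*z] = 6*z - 2*I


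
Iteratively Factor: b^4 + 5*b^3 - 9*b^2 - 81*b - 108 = (b - 4)*(b^3 + 9*b^2 + 27*b + 27) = (b - 4)*(b + 3)*(b^2 + 6*b + 9) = (b - 4)*(b + 3)^2*(b + 3)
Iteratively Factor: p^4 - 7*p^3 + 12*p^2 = (p - 4)*(p^3 - 3*p^2) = (p - 4)*(p - 3)*(p^2) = p*(p - 4)*(p - 3)*(p)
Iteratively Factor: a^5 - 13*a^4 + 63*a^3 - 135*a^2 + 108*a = (a - 3)*(a^4 - 10*a^3 + 33*a^2 - 36*a) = (a - 3)^2*(a^3 - 7*a^2 + 12*a) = (a - 4)*(a - 3)^2*(a^2 - 3*a) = (a - 4)*(a - 3)^3*(a)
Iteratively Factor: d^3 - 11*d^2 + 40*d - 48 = (d - 4)*(d^2 - 7*d + 12) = (d - 4)^2*(d - 3)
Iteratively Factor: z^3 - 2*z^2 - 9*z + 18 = (z - 2)*(z^2 - 9) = (z - 2)*(z + 3)*(z - 3)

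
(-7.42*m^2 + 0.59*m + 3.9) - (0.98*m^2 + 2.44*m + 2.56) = -8.4*m^2 - 1.85*m + 1.34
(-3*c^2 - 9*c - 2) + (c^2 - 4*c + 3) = -2*c^2 - 13*c + 1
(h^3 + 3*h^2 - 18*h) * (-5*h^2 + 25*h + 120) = -5*h^5 + 10*h^4 + 285*h^3 - 90*h^2 - 2160*h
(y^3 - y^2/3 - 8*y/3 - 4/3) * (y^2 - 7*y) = y^5 - 22*y^4/3 - y^3/3 + 52*y^2/3 + 28*y/3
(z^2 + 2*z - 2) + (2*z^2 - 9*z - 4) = 3*z^2 - 7*z - 6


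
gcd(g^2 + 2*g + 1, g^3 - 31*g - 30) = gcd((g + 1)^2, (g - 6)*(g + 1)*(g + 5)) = g + 1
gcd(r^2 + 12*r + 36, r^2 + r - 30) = r + 6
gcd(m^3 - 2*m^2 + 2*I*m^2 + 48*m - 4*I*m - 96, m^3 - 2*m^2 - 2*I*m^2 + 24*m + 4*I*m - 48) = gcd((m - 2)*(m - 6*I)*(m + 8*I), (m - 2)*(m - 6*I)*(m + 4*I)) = m^2 + m*(-2 - 6*I) + 12*I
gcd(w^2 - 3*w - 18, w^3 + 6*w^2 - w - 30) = w + 3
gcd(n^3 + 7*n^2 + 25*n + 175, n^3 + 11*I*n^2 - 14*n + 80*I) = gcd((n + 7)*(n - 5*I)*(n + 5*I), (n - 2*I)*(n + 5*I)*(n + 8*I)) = n + 5*I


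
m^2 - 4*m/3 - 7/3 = (m - 7/3)*(m + 1)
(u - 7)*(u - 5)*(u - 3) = u^3 - 15*u^2 + 71*u - 105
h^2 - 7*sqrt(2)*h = h*(h - 7*sqrt(2))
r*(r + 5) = r^2 + 5*r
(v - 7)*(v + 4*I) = v^2 - 7*v + 4*I*v - 28*I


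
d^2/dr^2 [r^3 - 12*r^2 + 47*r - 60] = 6*r - 24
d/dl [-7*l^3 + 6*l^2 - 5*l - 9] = -21*l^2 + 12*l - 5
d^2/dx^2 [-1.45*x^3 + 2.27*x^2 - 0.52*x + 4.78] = 4.54 - 8.7*x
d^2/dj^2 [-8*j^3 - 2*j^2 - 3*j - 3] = -48*j - 4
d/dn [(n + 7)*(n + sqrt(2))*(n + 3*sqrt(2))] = 3*n^2 + 8*sqrt(2)*n + 14*n + 6 + 28*sqrt(2)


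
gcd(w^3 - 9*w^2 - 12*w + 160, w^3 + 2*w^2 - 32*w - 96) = w + 4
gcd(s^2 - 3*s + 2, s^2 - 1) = s - 1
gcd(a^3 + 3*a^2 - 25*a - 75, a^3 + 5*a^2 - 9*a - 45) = a^2 + 8*a + 15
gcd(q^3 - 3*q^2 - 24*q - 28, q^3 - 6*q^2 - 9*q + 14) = q^2 - 5*q - 14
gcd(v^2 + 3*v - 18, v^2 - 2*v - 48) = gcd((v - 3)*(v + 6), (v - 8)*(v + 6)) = v + 6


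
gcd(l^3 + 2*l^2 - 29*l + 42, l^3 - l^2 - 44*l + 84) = l^2 + 5*l - 14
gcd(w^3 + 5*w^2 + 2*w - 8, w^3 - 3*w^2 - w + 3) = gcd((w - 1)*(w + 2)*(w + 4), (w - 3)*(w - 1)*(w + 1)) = w - 1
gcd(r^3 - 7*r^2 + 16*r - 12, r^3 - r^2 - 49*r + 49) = 1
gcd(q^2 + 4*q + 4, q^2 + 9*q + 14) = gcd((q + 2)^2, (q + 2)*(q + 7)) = q + 2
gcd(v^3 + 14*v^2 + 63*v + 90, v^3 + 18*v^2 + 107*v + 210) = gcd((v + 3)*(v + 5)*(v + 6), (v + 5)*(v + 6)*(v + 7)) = v^2 + 11*v + 30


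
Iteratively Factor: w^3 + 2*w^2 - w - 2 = (w + 2)*(w^2 - 1) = (w - 1)*(w + 2)*(w + 1)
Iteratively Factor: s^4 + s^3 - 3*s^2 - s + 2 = (s - 1)*(s^3 + 2*s^2 - s - 2) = (s - 1)^2*(s^2 + 3*s + 2) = (s - 1)^2*(s + 1)*(s + 2)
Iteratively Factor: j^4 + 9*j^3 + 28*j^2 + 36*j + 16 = (j + 2)*(j^3 + 7*j^2 + 14*j + 8) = (j + 2)*(j + 4)*(j^2 + 3*j + 2) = (j + 1)*(j + 2)*(j + 4)*(j + 2)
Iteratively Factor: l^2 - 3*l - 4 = (l + 1)*(l - 4)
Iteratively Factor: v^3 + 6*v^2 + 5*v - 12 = (v - 1)*(v^2 + 7*v + 12) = (v - 1)*(v + 4)*(v + 3)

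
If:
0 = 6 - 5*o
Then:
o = 6/5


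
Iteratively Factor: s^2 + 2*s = (s + 2)*(s)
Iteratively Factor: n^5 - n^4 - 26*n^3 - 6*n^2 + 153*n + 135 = (n - 3)*(n^4 + 2*n^3 - 20*n^2 - 66*n - 45) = (n - 3)*(n + 3)*(n^3 - n^2 - 17*n - 15) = (n - 3)*(n + 3)^2*(n^2 - 4*n - 5) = (n - 5)*(n - 3)*(n + 3)^2*(n + 1)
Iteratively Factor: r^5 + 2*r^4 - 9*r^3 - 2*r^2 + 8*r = (r + 1)*(r^4 + r^3 - 10*r^2 + 8*r) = (r - 1)*(r + 1)*(r^3 + 2*r^2 - 8*r) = r*(r - 1)*(r + 1)*(r^2 + 2*r - 8) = r*(r - 2)*(r - 1)*(r + 1)*(r + 4)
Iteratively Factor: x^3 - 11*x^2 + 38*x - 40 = (x - 2)*(x^2 - 9*x + 20) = (x - 4)*(x - 2)*(x - 5)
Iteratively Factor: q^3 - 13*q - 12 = (q + 3)*(q^2 - 3*q - 4) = (q + 1)*(q + 3)*(q - 4)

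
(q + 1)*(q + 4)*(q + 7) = q^3 + 12*q^2 + 39*q + 28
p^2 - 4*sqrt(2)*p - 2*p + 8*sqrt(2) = (p - 2)*(p - 4*sqrt(2))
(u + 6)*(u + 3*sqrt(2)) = u^2 + 3*sqrt(2)*u + 6*u + 18*sqrt(2)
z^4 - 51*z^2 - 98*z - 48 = (z - 8)*(z + 1)^2*(z + 6)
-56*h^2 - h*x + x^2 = (-8*h + x)*(7*h + x)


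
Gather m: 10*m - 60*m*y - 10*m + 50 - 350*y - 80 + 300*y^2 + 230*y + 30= -60*m*y + 300*y^2 - 120*y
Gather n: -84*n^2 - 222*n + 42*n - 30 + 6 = -84*n^2 - 180*n - 24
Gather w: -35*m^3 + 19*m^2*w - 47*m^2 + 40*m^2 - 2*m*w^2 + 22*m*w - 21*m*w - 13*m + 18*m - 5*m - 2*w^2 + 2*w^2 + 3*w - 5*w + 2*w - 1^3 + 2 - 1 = -35*m^3 - 7*m^2 - 2*m*w^2 + w*(19*m^2 + m)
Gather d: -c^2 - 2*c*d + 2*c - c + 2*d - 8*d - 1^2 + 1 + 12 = -c^2 + c + d*(-2*c - 6) + 12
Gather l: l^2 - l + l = l^2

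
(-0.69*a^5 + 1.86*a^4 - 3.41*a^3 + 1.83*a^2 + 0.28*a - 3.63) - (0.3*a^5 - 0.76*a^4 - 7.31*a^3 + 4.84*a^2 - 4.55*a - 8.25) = -0.99*a^5 + 2.62*a^4 + 3.9*a^3 - 3.01*a^2 + 4.83*a + 4.62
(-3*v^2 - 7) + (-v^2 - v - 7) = -4*v^2 - v - 14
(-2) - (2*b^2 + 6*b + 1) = -2*b^2 - 6*b - 3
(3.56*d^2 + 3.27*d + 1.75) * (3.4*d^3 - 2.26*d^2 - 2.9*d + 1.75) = 12.104*d^5 + 3.0724*d^4 - 11.7642*d^3 - 7.208*d^2 + 0.6475*d + 3.0625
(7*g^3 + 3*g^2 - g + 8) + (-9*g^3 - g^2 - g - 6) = -2*g^3 + 2*g^2 - 2*g + 2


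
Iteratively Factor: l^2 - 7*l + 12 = (l - 4)*(l - 3)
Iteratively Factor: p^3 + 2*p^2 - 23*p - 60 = (p + 3)*(p^2 - p - 20) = (p - 5)*(p + 3)*(p + 4)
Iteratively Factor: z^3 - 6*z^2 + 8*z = (z - 4)*(z^2 - 2*z) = z*(z - 4)*(z - 2)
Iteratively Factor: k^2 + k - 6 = (k - 2)*(k + 3)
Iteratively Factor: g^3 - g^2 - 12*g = (g + 3)*(g^2 - 4*g) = (g - 4)*(g + 3)*(g)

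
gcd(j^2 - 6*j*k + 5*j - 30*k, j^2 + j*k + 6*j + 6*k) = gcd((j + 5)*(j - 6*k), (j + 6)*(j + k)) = 1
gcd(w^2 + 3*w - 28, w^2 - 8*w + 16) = w - 4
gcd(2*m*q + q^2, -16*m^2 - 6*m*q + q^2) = 2*m + q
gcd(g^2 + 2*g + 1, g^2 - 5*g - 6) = g + 1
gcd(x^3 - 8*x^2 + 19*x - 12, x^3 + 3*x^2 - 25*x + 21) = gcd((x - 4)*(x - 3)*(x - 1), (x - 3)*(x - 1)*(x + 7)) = x^2 - 4*x + 3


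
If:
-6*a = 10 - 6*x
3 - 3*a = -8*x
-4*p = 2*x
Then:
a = -49/15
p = 4/5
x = -8/5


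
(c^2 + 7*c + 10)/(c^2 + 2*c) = (c + 5)/c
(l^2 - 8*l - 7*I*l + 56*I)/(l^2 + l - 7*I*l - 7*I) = (l - 8)/(l + 1)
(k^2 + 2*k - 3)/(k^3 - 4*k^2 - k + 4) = (k + 3)/(k^2 - 3*k - 4)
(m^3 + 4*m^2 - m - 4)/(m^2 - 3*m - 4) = (m^2 + 3*m - 4)/(m - 4)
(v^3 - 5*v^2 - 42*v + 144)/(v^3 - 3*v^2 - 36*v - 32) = (v^2 + 3*v - 18)/(v^2 + 5*v + 4)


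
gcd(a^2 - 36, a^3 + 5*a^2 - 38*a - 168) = a - 6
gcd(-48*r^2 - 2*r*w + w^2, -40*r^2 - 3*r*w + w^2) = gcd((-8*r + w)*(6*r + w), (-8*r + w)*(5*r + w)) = 8*r - w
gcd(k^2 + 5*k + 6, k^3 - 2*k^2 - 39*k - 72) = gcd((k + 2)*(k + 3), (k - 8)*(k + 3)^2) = k + 3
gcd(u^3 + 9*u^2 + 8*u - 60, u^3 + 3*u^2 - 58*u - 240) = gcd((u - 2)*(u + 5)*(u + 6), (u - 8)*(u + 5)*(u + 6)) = u^2 + 11*u + 30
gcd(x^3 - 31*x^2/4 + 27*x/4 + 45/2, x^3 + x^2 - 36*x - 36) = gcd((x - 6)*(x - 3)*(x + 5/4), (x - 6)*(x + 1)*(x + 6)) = x - 6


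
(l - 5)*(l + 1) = l^2 - 4*l - 5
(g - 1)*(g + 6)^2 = g^3 + 11*g^2 + 24*g - 36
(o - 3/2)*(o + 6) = o^2 + 9*o/2 - 9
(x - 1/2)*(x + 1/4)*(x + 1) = x^3 + 3*x^2/4 - 3*x/8 - 1/8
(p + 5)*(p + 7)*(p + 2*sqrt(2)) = p^3 + 2*sqrt(2)*p^2 + 12*p^2 + 24*sqrt(2)*p + 35*p + 70*sqrt(2)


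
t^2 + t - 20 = (t - 4)*(t + 5)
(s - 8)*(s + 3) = s^2 - 5*s - 24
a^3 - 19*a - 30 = (a - 5)*(a + 2)*(a + 3)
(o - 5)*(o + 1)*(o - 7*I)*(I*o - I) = I*o^4 + 7*o^3 - 5*I*o^3 - 35*o^2 - I*o^2 - 7*o + 5*I*o + 35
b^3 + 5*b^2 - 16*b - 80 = (b - 4)*(b + 4)*(b + 5)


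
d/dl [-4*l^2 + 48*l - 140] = 48 - 8*l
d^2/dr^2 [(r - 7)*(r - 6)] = 2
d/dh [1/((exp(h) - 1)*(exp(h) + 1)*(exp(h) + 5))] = -((exp(h) - 1)*(exp(h) + 1) + (exp(h) - 1)*(exp(h) + 5) + (exp(h) + 1)*(exp(h) + 5))/(4*(exp(h) - 1)^2*(exp(h) + 5)^2*cosh(h/2)^2)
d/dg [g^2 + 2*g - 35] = 2*g + 2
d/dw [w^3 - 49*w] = 3*w^2 - 49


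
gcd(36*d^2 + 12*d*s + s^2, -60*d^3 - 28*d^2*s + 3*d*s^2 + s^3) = 6*d + s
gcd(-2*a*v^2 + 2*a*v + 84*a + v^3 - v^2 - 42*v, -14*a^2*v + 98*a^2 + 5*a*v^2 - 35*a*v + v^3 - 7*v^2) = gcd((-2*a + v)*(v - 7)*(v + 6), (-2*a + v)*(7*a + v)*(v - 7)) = -2*a*v + 14*a + v^2 - 7*v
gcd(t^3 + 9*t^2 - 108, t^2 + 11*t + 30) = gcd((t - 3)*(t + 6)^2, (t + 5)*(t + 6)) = t + 6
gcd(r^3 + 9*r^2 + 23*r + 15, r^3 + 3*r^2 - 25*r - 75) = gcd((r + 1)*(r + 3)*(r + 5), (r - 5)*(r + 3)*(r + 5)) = r^2 + 8*r + 15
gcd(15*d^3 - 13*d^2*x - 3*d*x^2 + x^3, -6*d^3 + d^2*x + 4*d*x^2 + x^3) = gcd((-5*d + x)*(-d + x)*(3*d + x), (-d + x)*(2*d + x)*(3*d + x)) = -3*d^2 + 2*d*x + x^2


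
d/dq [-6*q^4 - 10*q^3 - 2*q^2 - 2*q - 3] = -24*q^3 - 30*q^2 - 4*q - 2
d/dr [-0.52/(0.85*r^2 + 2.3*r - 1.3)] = (0.884*r + 1.196)/(0.85*r^2 + 2.3*r - 1.3)^2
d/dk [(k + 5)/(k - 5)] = -10/(k - 5)^2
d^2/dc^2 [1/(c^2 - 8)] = 2*(3*c^2 + 8)/(c^2 - 8)^3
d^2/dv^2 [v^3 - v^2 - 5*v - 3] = 6*v - 2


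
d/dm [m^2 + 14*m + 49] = 2*m + 14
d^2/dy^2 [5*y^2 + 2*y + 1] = 10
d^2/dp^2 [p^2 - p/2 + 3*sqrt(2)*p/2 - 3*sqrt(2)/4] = 2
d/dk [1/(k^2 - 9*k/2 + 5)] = 2*(9 - 4*k)/(2*k^2 - 9*k + 10)^2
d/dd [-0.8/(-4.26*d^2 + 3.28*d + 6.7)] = (2.624 - 6.816*d)/(-4.26*d^2 + 3.28*d + 6.7)^2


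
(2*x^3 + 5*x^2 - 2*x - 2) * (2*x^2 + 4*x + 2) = 4*x^5 + 18*x^4 + 20*x^3 - 2*x^2 - 12*x - 4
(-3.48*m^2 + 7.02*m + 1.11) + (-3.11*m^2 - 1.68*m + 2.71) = -6.59*m^2 + 5.34*m + 3.82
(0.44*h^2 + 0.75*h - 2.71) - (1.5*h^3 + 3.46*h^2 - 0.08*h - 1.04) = -1.5*h^3 - 3.02*h^2 + 0.83*h - 1.67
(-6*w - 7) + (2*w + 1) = -4*w - 6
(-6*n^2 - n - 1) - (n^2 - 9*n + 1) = -7*n^2 + 8*n - 2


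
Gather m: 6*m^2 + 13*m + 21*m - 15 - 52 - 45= 6*m^2 + 34*m - 112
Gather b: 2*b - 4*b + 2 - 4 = -2*b - 2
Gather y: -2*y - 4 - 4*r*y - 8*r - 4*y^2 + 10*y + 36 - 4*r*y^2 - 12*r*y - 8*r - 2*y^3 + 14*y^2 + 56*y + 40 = -16*r - 2*y^3 + y^2*(10 - 4*r) + y*(64 - 16*r) + 72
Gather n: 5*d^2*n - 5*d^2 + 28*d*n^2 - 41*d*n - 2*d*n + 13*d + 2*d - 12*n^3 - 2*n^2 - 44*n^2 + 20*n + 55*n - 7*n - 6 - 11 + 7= -5*d^2 + 15*d - 12*n^3 + n^2*(28*d - 46) + n*(5*d^2 - 43*d + 68) - 10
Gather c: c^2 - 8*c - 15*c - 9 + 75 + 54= c^2 - 23*c + 120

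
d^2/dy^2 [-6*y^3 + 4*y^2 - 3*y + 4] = 8 - 36*y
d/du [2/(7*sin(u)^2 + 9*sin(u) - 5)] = -2*(14*sin(u) + 9)*cos(u)/(7*sin(u)^2 + 9*sin(u) - 5)^2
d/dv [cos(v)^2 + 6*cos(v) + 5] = -2*(cos(v) + 3)*sin(v)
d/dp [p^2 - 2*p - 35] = 2*p - 2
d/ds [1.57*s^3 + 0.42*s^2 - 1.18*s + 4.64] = 4.71*s^2 + 0.84*s - 1.18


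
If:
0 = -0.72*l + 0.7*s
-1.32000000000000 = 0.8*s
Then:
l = -1.60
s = -1.65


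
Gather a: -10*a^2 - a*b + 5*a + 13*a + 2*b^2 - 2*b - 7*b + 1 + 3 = -10*a^2 + a*(18 - b) + 2*b^2 - 9*b + 4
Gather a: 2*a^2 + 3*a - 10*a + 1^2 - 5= 2*a^2 - 7*a - 4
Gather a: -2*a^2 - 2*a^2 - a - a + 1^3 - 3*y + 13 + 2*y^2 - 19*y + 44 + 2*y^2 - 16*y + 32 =-4*a^2 - 2*a + 4*y^2 - 38*y + 90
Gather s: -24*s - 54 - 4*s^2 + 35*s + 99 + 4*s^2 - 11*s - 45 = 0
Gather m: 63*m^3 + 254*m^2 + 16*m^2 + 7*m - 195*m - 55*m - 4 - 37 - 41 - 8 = 63*m^3 + 270*m^2 - 243*m - 90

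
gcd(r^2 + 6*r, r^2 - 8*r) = r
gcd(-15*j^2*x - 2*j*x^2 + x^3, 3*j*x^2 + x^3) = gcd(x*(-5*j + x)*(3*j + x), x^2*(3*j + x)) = 3*j*x + x^2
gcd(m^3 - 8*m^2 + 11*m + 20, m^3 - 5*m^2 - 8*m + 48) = m - 4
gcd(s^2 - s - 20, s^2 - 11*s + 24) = 1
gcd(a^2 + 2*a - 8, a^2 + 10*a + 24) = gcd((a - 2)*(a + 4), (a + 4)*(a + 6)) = a + 4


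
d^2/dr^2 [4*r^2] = 8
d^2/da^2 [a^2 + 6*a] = 2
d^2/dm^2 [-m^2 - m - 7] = -2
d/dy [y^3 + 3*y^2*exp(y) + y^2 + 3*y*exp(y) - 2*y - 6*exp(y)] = 3*y^2*exp(y) + 3*y^2 + 9*y*exp(y) + 2*y - 3*exp(y) - 2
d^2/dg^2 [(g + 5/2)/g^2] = (2*g + 15)/g^4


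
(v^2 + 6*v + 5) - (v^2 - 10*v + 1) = 16*v + 4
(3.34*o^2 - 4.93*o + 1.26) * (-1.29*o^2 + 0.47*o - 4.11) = -4.3086*o^4 + 7.9295*o^3 - 17.6699*o^2 + 20.8545*o - 5.1786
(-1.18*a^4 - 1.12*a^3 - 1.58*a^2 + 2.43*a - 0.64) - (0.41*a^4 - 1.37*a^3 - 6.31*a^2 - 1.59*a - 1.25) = -1.59*a^4 + 0.25*a^3 + 4.73*a^2 + 4.02*a + 0.61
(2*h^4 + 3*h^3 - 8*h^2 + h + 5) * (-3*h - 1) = -6*h^5 - 11*h^4 + 21*h^3 + 5*h^2 - 16*h - 5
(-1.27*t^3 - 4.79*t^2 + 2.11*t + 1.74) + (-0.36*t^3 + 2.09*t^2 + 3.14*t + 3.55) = -1.63*t^3 - 2.7*t^2 + 5.25*t + 5.29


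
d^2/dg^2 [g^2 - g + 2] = 2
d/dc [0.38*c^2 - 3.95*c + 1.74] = 0.76*c - 3.95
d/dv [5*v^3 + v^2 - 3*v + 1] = 15*v^2 + 2*v - 3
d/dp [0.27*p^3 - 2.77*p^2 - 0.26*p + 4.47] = 0.81*p^2 - 5.54*p - 0.26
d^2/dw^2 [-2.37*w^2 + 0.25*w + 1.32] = -4.74000000000000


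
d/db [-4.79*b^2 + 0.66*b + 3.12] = 0.66 - 9.58*b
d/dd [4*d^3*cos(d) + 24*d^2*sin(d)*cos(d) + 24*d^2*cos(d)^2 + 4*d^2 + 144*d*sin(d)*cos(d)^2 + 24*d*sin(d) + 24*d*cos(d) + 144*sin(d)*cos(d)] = -4*d^3*sin(d) + 12*d^2*cos(d) + 24*sqrt(2)*d^2*cos(2*d + pi/4) - 24*d*sin(d) + 24*sqrt(2)*d*sin(2*d + pi/4) + 60*d*cos(d) + 108*d*cos(3*d) + 32*d + 60*sin(d) + 36*sin(3*d) + 24*cos(d) + 144*cos(2*d)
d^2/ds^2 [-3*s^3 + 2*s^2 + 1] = 4 - 18*s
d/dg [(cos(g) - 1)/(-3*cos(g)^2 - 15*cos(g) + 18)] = -sin(g)/(3*(cos(g) + 6)^2)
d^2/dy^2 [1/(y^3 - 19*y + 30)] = 2*(-3*y*(y^3 - 19*y + 30) + (3*y^2 - 19)^2)/(y^3 - 19*y + 30)^3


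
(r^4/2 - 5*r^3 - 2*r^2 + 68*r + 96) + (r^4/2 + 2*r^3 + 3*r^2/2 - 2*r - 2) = r^4 - 3*r^3 - r^2/2 + 66*r + 94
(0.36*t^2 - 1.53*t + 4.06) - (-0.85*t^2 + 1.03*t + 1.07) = 1.21*t^2 - 2.56*t + 2.99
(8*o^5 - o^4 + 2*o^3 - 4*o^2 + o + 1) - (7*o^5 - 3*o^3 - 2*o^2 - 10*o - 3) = o^5 - o^4 + 5*o^3 - 2*o^2 + 11*o + 4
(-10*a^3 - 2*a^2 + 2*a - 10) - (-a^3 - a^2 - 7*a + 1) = -9*a^3 - a^2 + 9*a - 11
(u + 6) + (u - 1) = 2*u + 5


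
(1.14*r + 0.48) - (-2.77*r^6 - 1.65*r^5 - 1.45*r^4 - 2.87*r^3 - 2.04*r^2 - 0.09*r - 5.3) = 2.77*r^6 + 1.65*r^5 + 1.45*r^4 + 2.87*r^3 + 2.04*r^2 + 1.23*r + 5.78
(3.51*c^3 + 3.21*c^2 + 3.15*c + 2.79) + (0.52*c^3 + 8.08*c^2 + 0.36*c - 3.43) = 4.03*c^3 + 11.29*c^2 + 3.51*c - 0.64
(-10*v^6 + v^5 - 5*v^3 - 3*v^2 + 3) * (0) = 0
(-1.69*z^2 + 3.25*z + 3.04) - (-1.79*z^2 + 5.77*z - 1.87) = 0.1*z^2 - 2.52*z + 4.91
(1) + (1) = 2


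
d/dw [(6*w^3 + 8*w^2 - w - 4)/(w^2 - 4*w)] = (6*w^4 - 48*w^3 - 31*w^2 + 8*w - 16)/(w^2*(w^2 - 8*w + 16))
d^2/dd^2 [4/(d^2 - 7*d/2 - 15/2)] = 16*(4*d^2 - 14*d - (4*d - 7)^2 - 30)/(-2*d^2 + 7*d + 15)^3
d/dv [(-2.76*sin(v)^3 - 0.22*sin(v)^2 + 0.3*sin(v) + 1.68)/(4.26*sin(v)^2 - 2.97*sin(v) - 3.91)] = (-11.7576*sin(v)^4 + 16.3944*sin(v)^3 + 31.7502*sin(v)^2 - 12.5932*sin(v) + 3.8166)*cos(v)/(18.1476*sin(v)^4 - 25.3044*sin(v)^3 - 24.4923*sin(v)^2 + 23.2254*sin(v) + 15.2881)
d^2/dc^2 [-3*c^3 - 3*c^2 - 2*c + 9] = -18*c - 6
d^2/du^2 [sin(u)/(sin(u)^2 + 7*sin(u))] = (7*sin(u) + cos(u)^2 + 1)/(sin(u) + 7)^3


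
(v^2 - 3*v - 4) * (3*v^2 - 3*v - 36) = 3*v^4 - 12*v^3 - 39*v^2 + 120*v + 144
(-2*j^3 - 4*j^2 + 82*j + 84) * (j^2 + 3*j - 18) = -2*j^5 - 10*j^4 + 106*j^3 + 402*j^2 - 1224*j - 1512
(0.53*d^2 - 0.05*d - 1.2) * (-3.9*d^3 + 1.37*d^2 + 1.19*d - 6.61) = -2.067*d^5 + 0.9211*d^4 + 5.2422*d^3 - 5.2068*d^2 - 1.0975*d + 7.932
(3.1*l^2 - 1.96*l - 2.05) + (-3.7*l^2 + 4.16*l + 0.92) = -0.6*l^2 + 2.2*l - 1.13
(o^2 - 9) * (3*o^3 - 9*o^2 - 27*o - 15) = 3*o^5 - 9*o^4 - 54*o^3 + 66*o^2 + 243*o + 135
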